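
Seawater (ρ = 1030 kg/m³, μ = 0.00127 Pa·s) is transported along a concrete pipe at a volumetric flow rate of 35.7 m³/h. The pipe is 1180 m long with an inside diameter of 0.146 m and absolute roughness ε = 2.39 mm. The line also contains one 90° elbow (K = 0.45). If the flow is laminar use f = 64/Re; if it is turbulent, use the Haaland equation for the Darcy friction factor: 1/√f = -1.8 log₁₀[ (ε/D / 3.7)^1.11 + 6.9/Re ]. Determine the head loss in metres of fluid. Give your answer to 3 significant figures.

Q = 35.7 m³/h = 35.7/3600 = 0.009917 m³/s.
Cross-sectional area A = πD²/4 = π(0.146)²/4 = 0.01674 m²; mean velocity V = Q/A = 0.009917/0.01674 = 0.5923 m/s.
Reynolds number Re = ρVD/μ = 1030 · 0.5923 · 0.146 / 0.00127 = 7.014e+04.
Re > 4000 → turbulent. Relative roughness ε/D = 0.00239/0.146 = 0.0164. Haaland: 1/√f = -1.8 log₁₀[(0.0164/3.7)^1.11 + 6.9/7.014e+04] = -1.8 log₁₀[0.00244 + 9.84e-05] = 4.673, so f = 0.0458.
Total minor-loss coefficient ΣK = 1·0.45 = 0.45.
ΔP = [f·L/D + ΣK]·(ρV²/2) = [0.0458·1180/0.146 + 0.45]·(1030·0.5923²/2) = [370.2 + 0.45]·180.7 = 6.697e+04 Pa.
Head loss h_f = ΔP/(ρg) = 6.697e+04/(1030·9.81) = 6.63 m.

h_f ≈ 6.63 m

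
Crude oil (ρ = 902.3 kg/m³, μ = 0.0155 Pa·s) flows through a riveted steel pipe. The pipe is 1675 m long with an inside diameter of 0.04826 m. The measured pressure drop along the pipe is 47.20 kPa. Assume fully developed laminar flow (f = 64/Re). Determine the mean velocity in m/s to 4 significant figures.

For laminar flow, f = 64/Re with Re = ρVD/μ, so Darcy-Weisbach reduces to ΔP = 32μLV/D². Solving for V: V = ΔP·D²/(32μL) = 4.72e+04·(0.04826)²/(32·0.0155·1675) = 0.1323 m/s.
Check: Re = ρVD/μ = 902.3·0.1323·0.04826/0.0155 = 371.7 < 2300, so the laminar assumption holds.

V ≈ 0.1323 m/s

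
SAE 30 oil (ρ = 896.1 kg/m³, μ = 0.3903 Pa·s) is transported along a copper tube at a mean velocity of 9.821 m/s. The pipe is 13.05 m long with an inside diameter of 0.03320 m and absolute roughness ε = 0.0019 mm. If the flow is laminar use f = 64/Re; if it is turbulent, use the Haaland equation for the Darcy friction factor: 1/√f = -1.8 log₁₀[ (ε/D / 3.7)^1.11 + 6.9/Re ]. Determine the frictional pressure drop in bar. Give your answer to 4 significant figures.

Reynolds number Re = ρVD/μ = 896.1 · 9.821 · 0.0332 / 0.39 = 748.6.
Re < 2300 → laminar flow, so f = 64/Re = 64/748.6 = 0.08549 (the turbulent correlation is not needed).
Darcy-Weisbach: ΔP = f(L/D)(ρV²/2) = 0.08549·(13.05/0.0332)·(896.1·9.821²/2) = 0.08549·393.1·4.322e+04 = 1.452e+06 Pa.
ΔP = 1.452e+06 Pa = 14.52 bar.

ΔP ≈ 14.52 bar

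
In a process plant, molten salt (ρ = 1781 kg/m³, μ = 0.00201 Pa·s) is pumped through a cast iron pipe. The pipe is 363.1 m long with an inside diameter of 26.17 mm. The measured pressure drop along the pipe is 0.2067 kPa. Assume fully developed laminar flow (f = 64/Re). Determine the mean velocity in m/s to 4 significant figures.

V ≈ 0.006061 m/s

For laminar flow, f = 64/Re with Re = ρVD/μ, so Darcy-Weisbach reduces to ΔP = 32μLV/D². Solving for V: V = ΔP·D²/(32μL) = 206.7·(0.02617)²/(32·0.00201·363.1) = 0.006061 m/s.
Check: Re = ρVD/μ = 1781·0.006061·0.02617/0.00201 = 140.6 < 2300, so the laminar assumption holds.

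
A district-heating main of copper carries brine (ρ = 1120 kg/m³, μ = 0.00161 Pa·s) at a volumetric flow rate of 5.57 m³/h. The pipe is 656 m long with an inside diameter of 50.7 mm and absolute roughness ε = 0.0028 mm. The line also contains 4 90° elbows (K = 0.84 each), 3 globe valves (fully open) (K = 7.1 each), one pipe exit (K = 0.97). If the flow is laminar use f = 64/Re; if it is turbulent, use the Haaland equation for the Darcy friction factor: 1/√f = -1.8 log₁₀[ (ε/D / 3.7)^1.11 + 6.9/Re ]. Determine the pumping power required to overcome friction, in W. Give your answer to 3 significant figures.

Q = 5.57 m³/h = 5.57/3600 = 0.001547 m³/s.
Cross-sectional area A = πD²/4 = π(0.0507)²/4 = 0.002019 m²; mean velocity V = Q/A = 0.001547/0.002019 = 0.7664 m/s.
Reynolds number Re = ρVD/μ = 1120 · 0.7664 · 0.0507 / 0.00161 = 2.703e+04.
Re > 4000 → turbulent. Relative roughness ε/D = 2.8e-06/0.0507 = 5.52e-05. Haaland: 1/√f = -1.8 log₁₀[(5.52e-05/3.7)^1.11 + 6.9/2.703e+04] = -1.8 log₁₀[4.4e-06 + 0.000255] = 6.454, so f = 0.02401.
Total minor-loss coefficient ΣK = 4·0.84 + 3·7.1 + 1·0.97 = 25.6.
ΔP = [f·L/D + ΣK]·(ρV²/2) = [0.02401·656/0.0507 + 25.6]·(1120·0.7664²/2) = [310.6 + 25.6]·328.9 = 1.106e+05 Pa.
Pumping power P = QΔP = 0.001547·1.106e+05 = 171.1 W = 171 W.

P ≈ 171 W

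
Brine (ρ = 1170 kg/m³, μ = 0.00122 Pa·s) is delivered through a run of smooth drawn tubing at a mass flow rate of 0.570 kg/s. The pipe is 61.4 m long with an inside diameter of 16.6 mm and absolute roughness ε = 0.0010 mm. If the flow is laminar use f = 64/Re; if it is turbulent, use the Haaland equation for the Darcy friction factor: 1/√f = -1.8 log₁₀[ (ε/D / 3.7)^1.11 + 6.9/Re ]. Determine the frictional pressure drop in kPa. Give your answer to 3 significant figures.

ΔP ≈ 247 kPa

A = πD²/4 = π(0.0166)²/4 = 0.0002164 m²; mean velocity V = ṁ/(ρA) = 0.57/(1170 · 0.0002164) = 2.251 m/s.
Reynolds number Re = ρVD/μ = 1170 · 2.251 · 0.0166 / 0.00122 = 3.584e+04.
Re > 4000 → turbulent. Relative roughness ε/D = 1e-06/0.0166 = 6.02e-05. Haaland: 1/√f = -1.8 log₁₀[(6.02e-05/3.7)^1.11 + 6.9/3.584e+04] = -1.8 log₁₀[4.84e-06 + 0.000193] = 6.668, so f = 0.02249.
Darcy-Weisbach: ΔP = f(L/D)(ρV²/2) = 0.02249·(61.4/0.0166)·(1170·2.251²/2) = 0.02249·3699·2964 = 2.466e+05 Pa.
ΔP = 2.466e+05 Pa = 247 kPa.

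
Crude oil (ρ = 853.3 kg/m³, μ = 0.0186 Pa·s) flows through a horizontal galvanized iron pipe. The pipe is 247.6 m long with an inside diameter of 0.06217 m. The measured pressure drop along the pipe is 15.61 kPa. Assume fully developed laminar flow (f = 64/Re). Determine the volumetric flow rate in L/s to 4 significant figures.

For laminar flow, f = 64/Re with Re = ρVD/μ, so Darcy-Weisbach reduces to ΔP = 32μLV/D². Solving for V: V = ΔP·D²/(32μL) = 1.561e+04·(0.06217)²/(32·0.0186·247.6) = 0.4094 m/s.
Check: Re = ρVD/μ = 853.3·0.4094·0.06217/0.0186 = 1168 < 2300, so the laminar assumption holds.
Q = V·A = 0.4094·(π/4·0.06217²) = 0.001243 m³/s = 1.243 L/s.

Q ≈ 1.243 L/s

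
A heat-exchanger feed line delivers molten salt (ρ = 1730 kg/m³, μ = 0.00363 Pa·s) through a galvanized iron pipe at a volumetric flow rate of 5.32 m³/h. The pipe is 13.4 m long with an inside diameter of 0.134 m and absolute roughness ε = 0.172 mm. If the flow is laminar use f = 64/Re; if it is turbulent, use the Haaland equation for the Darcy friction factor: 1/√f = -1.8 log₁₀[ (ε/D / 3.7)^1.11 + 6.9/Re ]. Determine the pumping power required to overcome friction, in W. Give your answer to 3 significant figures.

Q = 5.32 m³/h = 5.32/3600 = 0.001478 m³/s.
Cross-sectional area A = πD²/4 = π(0.134)²/4 = 0.0141 m²; mean velocity V = Q/A = 0.001478/0.0141 = 0.1048 m/s.
Reynolds number Re = ρVD/μ = 1730 · 0.1048 · 0.134 / 0.00363 = 6692.
Re > 4000 → turbulent. Relative roughness ε/D = 0.000172/0.134 = 0.00128. Haaland: 1/√f = -1.8 log₁₀[(0.00128/3.7)^1.11 + 6.9/6692] = -1.8 log₁₀[0.000144 + 0.00103] = 5.274, so f = 0.03596.
Darcy-Weisbach: ΔP = f(L/D)(ρV²/2) = 0.03596·(13.4/0.134)·(1730·0.1048²/2) = 0.03596·100·9.498 = 34.15 Pa.
Pumping power P = QΔP = 0.001478·34.15 = 0.05047 W = 0.0505 W.

P ≈ 0.0505 W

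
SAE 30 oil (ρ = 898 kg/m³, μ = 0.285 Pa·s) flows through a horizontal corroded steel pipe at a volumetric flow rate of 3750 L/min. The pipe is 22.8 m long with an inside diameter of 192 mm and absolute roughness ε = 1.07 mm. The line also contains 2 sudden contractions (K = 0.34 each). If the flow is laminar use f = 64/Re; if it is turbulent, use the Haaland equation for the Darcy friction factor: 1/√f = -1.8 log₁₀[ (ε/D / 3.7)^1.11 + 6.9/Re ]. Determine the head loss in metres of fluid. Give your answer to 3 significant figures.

h_f ≈ 1.54 m

Q = 3750 L/min = 3750/60000 = 0.0625 m³/s.
Cross-sectional area A = πD²/4 = π(0.192)²/4 = 0.02895 m²; mean velocity V = Q/A = 0.0625/0.02895 = 2.159 m/s.
Reynolds number Re = ρVD/μ = 898 · 2.159 · 0.192 / 0.285 = 1306.
Re < 2300 → laminar flow, so f = 64/Re = 64/1306 = 0.04901 (the turbulent correlation is not needed).
Total minor-loss coefficient ΣK = 2·0.34 = 0.68.
ΔP = [f·L/D + ΣK]·(ρV²/2) = [0.04901·22.8/0.192 + 0.68]·(898·2.159²/2) = [5.82 + 0.68]·2092 = 1.36e+04 Pa.
Head loss h_f = ΔP/(ρg) = 1.36e+04/(898·9.81) = 1.54 m.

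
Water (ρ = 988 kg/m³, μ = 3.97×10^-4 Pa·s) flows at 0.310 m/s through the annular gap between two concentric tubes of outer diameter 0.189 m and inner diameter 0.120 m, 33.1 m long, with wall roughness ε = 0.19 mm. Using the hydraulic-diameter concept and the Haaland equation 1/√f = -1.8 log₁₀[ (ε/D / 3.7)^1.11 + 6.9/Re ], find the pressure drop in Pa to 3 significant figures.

ΔP ≈ 633 Pa

Hydraulic diameter D_h = 4A/P = D_o - D_i = 0.189 - 0.12 = 0.069 m.
Re = ρVD_h/μ = 988·0.31·0.069/0.000397 = 5.323e+04.
ε/D_h = 0.00019/0.069 = 0.00275; Haaland gives 1/√f = -1.8 log₁₀[0.000337+0.00013] = 5.996, so f = 0.02782.
ΔP = f(L/D_h)(ρV²/2) = 0.02782·33.1/0.069·47.47 = 633.5 Pa.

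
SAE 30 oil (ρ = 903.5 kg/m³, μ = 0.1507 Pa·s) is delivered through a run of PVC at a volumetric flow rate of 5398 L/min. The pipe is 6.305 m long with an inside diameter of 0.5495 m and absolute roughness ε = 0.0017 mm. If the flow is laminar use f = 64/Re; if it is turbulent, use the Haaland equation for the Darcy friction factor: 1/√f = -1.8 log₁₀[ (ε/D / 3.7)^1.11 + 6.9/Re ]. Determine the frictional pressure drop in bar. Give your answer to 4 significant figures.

Q = 5398 L/min = 5398/60000 = 0.08997 m³/s.
Cross-sectional area A = πD²/4 = π(0.5495)²/4 = 0.2372 m²; mean velocity V = Q/A = 0.08997/0.2372 = 0.3794 m/s.
Reynolds number Re = ρVD/μ = 903.5 · 0.3794 · 0.5495 / 0.151 = 1250.
Re < 2300 → laminar flow, so f = 64/Re = 64/1250 = 0.05121 (the turbulent correlation is not needed).
Darcy-Weisbach: ΔP = f(L/D)(ρV²/2) = 0.05121·(6.305/0.5495)·(903.5·0.3794²/2) = 0.05121·11.47·65.01 = 38.2 Pa.
ΔP = 38.2 Pa = 3.820×10^-4 bar.

ΔP ≈ 3.820×10^-4 bar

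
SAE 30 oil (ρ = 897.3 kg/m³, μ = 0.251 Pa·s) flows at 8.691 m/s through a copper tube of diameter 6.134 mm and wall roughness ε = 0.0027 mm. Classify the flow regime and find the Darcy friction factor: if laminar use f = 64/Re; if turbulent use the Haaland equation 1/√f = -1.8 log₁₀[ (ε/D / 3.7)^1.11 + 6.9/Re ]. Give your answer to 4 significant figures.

f ≈ 0.3358

Re = ρVD/μ = 897.3·8.691·0.006134/0.251 = 190.6.
Re < 2300 → laminar, so f = 64/Re = 0.3358 (roughness is irrelevant in laminar flow).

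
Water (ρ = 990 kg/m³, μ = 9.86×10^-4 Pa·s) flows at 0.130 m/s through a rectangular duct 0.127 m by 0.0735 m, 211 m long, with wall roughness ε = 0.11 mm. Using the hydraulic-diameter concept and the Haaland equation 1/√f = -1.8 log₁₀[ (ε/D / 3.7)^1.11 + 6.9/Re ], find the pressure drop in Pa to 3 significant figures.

Hydraulic diameter D_h = 4A/P = 4·(0.127·0.0735)/(2·(0.127+0.0735)) = 0.03734/0.401 = 0.09311 m.
Re = ρVD_h/μ = 990·0.13·0.09311/0.000986 = 1.215e+04.
ε/D_h = 0.00011/0.09311 = 0.00118; Haaland gives 1/√f = -1.8 log₁₀[0.000132+0.000568] = 5.679, so f = 0.031.
ΔP = f(L/D_h)(ρV²/2) = 0.031·211/0.09311·8.366 = 587.7 Pa.

ΔP ≈ 588 Pa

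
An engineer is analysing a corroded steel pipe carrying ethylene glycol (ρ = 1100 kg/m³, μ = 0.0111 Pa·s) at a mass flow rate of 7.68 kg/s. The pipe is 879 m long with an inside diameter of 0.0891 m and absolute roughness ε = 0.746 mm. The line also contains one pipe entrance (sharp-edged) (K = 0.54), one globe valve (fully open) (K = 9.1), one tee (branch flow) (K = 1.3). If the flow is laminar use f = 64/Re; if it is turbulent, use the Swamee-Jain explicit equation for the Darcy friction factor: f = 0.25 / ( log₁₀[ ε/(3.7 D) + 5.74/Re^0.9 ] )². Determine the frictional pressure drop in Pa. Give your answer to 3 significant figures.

ΔP ≈ 296000 Pa

A = πD²/4 = π(0.0891)²/4 = 0.006235 m²; mean velocity V = ṁ/(ρA) = 7.68/(1100 · 0.006235) = 1.12 m/s.
Reynolds number Re = ρVD/μ = 1100 · 1.12 · 0.0891 / 0.0111 = 9887.
Re > 4000 → turbulent. Relative roughness ε/D = 0.000746/0.0891 = 0.00837. Swamee-Jain: f = 0.25/(log₁₀[0.00837/3.7 + 5.74/9887^0.9])² = 0.25/(log₁₀[0.00226 + 0.00146])² = 0.25/(-2.43)² = 0.04235.
Total minor-loss coefficient ΣK = 1·0.54 + 1·9.1 + 1·1.3 = 10.9.
ΔP = [f·L/D + ΣK]·(ρV²/2) = [0.04235·879/0.0891 + 10.9]·(1100·1.12²/2) = [417.8 + 10.9]·689.6 = 2.957e+05 Pa.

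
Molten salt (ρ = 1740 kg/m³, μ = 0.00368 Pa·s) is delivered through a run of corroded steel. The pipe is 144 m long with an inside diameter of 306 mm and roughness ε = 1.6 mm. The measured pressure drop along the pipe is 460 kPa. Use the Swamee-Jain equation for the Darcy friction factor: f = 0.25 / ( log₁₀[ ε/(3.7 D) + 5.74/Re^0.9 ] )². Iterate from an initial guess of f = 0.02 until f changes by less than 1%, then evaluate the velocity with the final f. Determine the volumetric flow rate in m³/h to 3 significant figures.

Q ≈ 1600 m³/h

Rearranging Darcy-Weisbach: V = √(2·ΔP·D/(f·L·ρ)). With ε/D = 0.0016/0.306 = 0.00523, iterate starting from f = 0.02:
  f = 0.02 → V = √(2·4.6e+05·0.306/(0.02·144·1740)) = 7.495 m/s; Re = ρVD/μ = 1.084e+06; f → 0.03092
  f = 0.03092 → V = 6.028 m/s; Re = 8.721e+05; f → 0.03095
Converged (Δf/f < 1%). With the final f = 0.03095: V = √(2·4.6e+05·0.306/(0.03095·144·1740)) = 6.025 m/s.
Q = V·A = 6.025·(π/4·0.306²) = 0.4431 m³/s = 1600 m³/h.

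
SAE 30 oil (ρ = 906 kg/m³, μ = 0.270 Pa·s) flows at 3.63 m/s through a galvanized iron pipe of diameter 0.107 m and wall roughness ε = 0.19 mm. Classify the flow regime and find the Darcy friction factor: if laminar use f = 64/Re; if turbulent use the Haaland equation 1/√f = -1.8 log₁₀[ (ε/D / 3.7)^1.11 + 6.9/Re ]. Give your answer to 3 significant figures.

Re = ρVD/μ = 906·3.63·0.107/0.27 = 1303.
Re < 2300 → laminar, so f = 64/Re = 0.0491 (roughness is irrelevant in laminar flow).

f ≈ 0.0491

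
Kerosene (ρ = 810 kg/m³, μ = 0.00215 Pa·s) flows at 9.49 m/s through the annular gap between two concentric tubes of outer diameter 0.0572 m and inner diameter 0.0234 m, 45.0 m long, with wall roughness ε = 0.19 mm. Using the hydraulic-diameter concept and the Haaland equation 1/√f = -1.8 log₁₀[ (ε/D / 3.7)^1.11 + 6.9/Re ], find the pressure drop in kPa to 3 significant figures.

ΔP ≈ 1560 kPa

Hydraulic diameter D_h = 4A/P = D_o - D_i = 0.0572 - 0.0234 = 0.0338 m.
Re = ρVD_h/μ = 810·9.49·0.0338/0.00215 = 1.208e+05.
ε/D_h = 0.00019/0.0338 = 0.00562; Haaland gives 1/√f = -1.8 log₁₀[0.000744+5.71e-05] = 5.573, so f = 0.03219.
ΔP = f(L/D_h)(ρV²/2) = 0.03219·45/0.0338·3.647e+04 = 1.563e+06 Pa.
ΔP = 1560 kPa.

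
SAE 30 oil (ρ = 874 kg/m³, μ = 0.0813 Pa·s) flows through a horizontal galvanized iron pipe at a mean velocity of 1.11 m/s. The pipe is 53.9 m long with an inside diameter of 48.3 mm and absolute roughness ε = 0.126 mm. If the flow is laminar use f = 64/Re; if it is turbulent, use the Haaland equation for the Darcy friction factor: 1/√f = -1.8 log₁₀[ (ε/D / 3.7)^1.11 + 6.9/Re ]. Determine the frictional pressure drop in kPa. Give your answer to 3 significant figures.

Reynolds number Re = ρVD/μ = 874 · 1.11 · 0.0483 / 0.0813 = 576.4.
Re < 2300 → laminar flow, so f = 64/Re = 64/576.4 = 0.111 (the turbulent correlation is not needed).
Darcy-Weisbach: ΔP = f(L/D)(ρV²/2) = 0.111·(53.9/0.0483)·(874·1.11²/2) = 0.111·1116·538.4 = 6.672e+04 Pa.
ΔP = 6.672e+04 Pa = 66.7 kPa.

ΔP ≈ 66.7 kPa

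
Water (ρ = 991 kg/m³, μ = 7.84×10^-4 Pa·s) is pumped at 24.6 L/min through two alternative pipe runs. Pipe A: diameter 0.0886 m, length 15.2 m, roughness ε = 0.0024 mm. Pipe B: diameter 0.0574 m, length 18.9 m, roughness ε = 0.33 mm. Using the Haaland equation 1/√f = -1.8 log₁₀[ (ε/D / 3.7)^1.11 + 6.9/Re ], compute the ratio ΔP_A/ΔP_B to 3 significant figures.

ΔP_A/ΔP_B ≈ 0.0820

Pipe A: V = Q/A = 0.00041/0.006165 = 0.0665 m/s; Re = 7448; ε/D = 2.71e-05; Haaland → f = 0.03357; ΔP_A = f(L/D)(ρV²/2) = 12.62 Pa.
Pipe B: V = Q/A = 0.00041/0.002588 = 0.1584 m/s; Re = 1.15e+04; ε/D = 0.00575; Haaland → f = 0.03759; ΔP_B = f(L/D)(ρV²/2) = 154 Pa.
ΔP_A/ΔP_B = 12.62/154 = 0.0820.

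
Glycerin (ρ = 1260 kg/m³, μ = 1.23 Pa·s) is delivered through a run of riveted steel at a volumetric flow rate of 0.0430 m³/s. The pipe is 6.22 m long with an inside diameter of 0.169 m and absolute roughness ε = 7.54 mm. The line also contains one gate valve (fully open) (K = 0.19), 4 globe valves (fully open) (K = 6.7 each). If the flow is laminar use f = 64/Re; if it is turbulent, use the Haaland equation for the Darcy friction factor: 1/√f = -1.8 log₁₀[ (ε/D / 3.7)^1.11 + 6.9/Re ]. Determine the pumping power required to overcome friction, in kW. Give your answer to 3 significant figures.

P ≈ 3.39 kW

Cross-sectional area A = πD²/4 = π(0.169)²/4 = 0.02243 m²; mean velocity V = Q/A = 0.043/0.02243 = 1.917 m/s.
Reynolds number Re = ρVD/μ = 1260 · 1.917 · 0.169 / 1.23 = 331.9.
Re < 2300 → laminar flow, so f = 64/Re = 64/331.9 = 0.1929 (the turbulent correlation is not needed).
Total minor-loss coefficient ΣK = 1·0.19 + 4·6.7 = 27.
ΔP = [f·L/D + ΣK]·(ρV²/2) = [0.1929·6.22/0.169 + 27]·(1260·1.917²/2) = [7.098 + 27]·2315 = 7.891e+04 Pa.
Pumping power P = QΔP = 0.043·7.891e+04 = 3393 W = 3.39 kW.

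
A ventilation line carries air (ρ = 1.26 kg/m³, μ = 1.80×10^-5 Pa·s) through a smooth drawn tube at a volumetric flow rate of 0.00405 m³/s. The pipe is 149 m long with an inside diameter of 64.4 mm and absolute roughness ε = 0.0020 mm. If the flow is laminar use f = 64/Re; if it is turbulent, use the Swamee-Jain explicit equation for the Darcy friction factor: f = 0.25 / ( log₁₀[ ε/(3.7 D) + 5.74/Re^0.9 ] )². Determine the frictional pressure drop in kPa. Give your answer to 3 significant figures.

ΔP ≈ 0.0825 kPa

Cross-sectional area A = πD²/4 = π(0.0644)²/4 = 0.003257 m²; mean velocity V = Q/A = 0.00405/0.003257 = 1.243 m/s.
Reynolds number Re = ρVD/μ = 1.26 · 1.243 · 0.0644 / 1.8e-05 = 5605.
Re > 4000 → turbulent. Relative roughness ε/D = 2e-06/0.0644 = 3.11e-05. Swamee-Jain: f = 0.25/(log₁₀[3.11e-05/3.7 + 5.74/5605^0.9])² = 0.25/(log₁₀[8.39e-06 + 0.00243])² = 0.25/(-2.613)² = 0.03661.
Darcy-Weisbach: ΔP = f(L/D)(ρV²/2) = 0.03661·(149/0.0644)·(1.26·1.243²/2) = 0.03661·2314·0.9739 = 82.49 Pa.
ΔP = 82.49 Pa = 0.0825 kPa.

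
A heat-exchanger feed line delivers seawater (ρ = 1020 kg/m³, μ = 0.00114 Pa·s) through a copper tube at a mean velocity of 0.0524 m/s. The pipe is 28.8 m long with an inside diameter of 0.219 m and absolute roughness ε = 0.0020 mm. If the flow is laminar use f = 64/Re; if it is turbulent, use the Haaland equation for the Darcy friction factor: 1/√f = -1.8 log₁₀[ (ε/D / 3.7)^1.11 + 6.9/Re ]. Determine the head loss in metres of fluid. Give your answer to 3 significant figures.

h_f ≈ 5.64×10^-4 m

Reynolds number Re = ρVD/μ = 1020 · 0.0524 · 0.219 / 0.00114 = 1.027e+04.
Re > 4000 → turbulent. Relative roughness ε/D = 2e-06/0.219 = 9.13e-06. Haaland: 1/√f = -1.8 log₁₀[(9.13e-06/3.7)^1.11 + 6.9/1.027e+04] = -1.8 log₁₀[5.96e-07 + 0.000672] = 5.71, so f = 0.03067.
Darcy-Weisbach: ΔP = f(L/D)(ρV²/2) = 0.03067·(28.8/0.219)·(1020·0.0524²/2) = 0.03067·131.5·1.4 = 5.648 Pa.
Head loss h_f = ΔP/(ρg) = 5.648/(1020·9.81) = 5.64×10^-4 m.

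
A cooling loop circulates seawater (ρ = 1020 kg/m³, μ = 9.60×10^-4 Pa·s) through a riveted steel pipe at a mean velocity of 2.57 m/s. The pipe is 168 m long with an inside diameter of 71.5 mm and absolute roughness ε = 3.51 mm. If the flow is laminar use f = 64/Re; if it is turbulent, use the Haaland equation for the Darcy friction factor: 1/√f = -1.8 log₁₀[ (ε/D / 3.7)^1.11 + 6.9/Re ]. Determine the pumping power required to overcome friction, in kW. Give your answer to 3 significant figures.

Reynolds number Re = ρVD/μ = 1020 · 2.57 · 0.0715 / 0.00096 = 1.952e+05.
Re > 4000 → turbulent. Relative roughness ε/D = 0.00351/0.0715 = 0.0491. Haaland: 1/√f = -1.8 log₁₀[(0.0491/3.7)^1.11 + 6.9/1.952e+05] = -1.8 log₁₀[0.00825 + 3.53e-05] = 3.747, so f = 0.07121.
Darcy-Weisbach: ΔP = f(L/D)(ρV²/2) = 0.07121·(168/0.0715)·(1020·2.57²/2) = 0.07121·2350·3368 = 5.636e+05 Pa.
Q = V·A = 2.57·0.004015 = 0.01032 m³/s.
Pumping power P = QΔP = 0.01032·5.636e+05 = 5816 W = 5.82 kW.

P ≈ 5.82 kW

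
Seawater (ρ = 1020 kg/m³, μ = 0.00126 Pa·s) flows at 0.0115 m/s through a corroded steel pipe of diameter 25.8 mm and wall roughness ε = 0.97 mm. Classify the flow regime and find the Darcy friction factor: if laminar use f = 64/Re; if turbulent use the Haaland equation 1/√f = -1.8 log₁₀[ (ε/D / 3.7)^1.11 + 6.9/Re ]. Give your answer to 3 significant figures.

f ≈ 0.266

Re = ρVD/μ = 1020·0.0115·0.0258/0.00126 = 240.2.
Re < 2300 → laminar, so f = 64/Re = 0.2665 (roughness is irrelevant in laminar flow).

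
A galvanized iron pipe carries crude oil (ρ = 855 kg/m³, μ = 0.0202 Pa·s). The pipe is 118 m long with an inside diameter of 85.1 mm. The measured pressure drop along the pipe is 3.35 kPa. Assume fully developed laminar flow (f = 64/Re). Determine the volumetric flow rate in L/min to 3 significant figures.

Q ≈ 109 L/min

For laminar flow, f = 64/Re with Re = ρVD/μ, so Darcy-Weisbach reduces to ΔP = 32μLV/D². Solving for V: V = ΔP·D²/(32μL) = 3350·(0.0851)²/(32·0.0202·118) = 0.3181 m/s.
Check: Re = ρVD/μ = 855·0.3181·0.0851/0.0202 = 1146 < 2300, so the laminar assumption holds.
Q = V·A = 0.3181·(π/4·0.0851²) = 0.001809 m³/s = 109 L/min.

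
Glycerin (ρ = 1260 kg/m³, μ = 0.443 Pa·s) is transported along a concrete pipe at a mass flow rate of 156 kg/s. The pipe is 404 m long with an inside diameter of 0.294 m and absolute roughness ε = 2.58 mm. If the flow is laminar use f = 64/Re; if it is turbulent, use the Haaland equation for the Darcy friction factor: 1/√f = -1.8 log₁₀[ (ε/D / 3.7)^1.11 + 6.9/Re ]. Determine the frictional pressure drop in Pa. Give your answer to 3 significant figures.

ΔP ≈ 121000 Pa

A = πD²/4 = π(0.294)²/4 = 0.06789 m²; mean velocity V = ṁ/(ρA) = 156/(1260 · 0.06789) = 1.824 m/s.
Reynolds number Re = ρVD/μ = 1260 · 1.824 · 0.294 / 0.443 = 1525.
Re < 2300 → laminar flow, so f = 64/Re = 64/1525 = 0.04197 (the turbulent correlation is not needed).
Darcy-Weisbach: ΔP = f(L/D)(ρV²/2) = 0.04197·(404/0.294)·(1260·1.824²/2) = 0.04197·1374·2095 = 1.208e+05 Pa.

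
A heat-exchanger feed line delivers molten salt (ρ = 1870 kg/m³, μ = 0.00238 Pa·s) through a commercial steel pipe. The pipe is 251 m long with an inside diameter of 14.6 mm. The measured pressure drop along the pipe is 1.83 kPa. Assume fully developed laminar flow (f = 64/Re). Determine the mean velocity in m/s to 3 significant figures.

V ≈ 0.0204 m/s

For laminar flow, f = 64/Re with Re = ρVD/μ, so Darcy-Weisbach reduces to ΔP = 32μLV/D². Solving for V: V = ΔP·D²/(32μL) = 1830·(0.0146)²/(32·0.00238·251) = 0.02041 m/s.
Check: Re = ρVD/μ = 1870·0.02041·0.0146/0.00238 = 234.1 < 2300, so the laminar assumption holds.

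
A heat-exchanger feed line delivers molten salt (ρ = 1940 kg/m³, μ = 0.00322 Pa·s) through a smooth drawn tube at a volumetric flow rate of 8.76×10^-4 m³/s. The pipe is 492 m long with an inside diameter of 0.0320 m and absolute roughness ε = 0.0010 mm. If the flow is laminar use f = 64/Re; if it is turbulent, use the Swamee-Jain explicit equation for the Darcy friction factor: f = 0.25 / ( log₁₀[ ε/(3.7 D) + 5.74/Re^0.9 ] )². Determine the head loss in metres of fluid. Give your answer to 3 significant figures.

Cross-sectional area A = πD²/4 = π(0.032)²/4 = 0.0008042 m²; mean velocity V = Q/A = 0.000876/0.0008042 = 1.089 m/s.
Reynolds number Re = ρVD/μ = 1940 · 1.089 · 0.032 / 0.00322 = 2.1e+04.
Re > 4000 → turbulent. Relative roughness ε/D = 1e-06/0.032 = 3.13e-05. Swamee-Jain: f = 0.25/(log₁₀[3.13e-05/3.7 + 5.74/2.1e+04^0.9])² = 0.25/(log₁₀[8.45e-06 + 0.000739])² = 0.25/(-3.126)² = 0.02558.
Darcy-Weisbach: ΔP = f(L/D)(ρV²/2) = 0.02558·(492/0.032)·(1940·1.089²/2) = 0.02558·1.538e+04·1151 = 4.526e+05 Pa.
Head loss h_f = ΔP/(ρg) = 4.526e+05/(1940·9.81) = 23.8 m.

h_f ≈ 23.8 m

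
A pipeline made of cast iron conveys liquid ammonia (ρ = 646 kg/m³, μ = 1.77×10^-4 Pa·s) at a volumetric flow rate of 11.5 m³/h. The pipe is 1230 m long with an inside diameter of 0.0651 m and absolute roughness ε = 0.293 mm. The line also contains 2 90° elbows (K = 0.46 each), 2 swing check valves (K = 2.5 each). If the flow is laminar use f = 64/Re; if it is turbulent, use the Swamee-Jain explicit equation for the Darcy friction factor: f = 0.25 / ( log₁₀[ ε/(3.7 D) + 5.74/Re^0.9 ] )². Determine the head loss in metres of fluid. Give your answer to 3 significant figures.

h_f ≈ 26.9 m

Q = 11.5 m³/h = 11.5/3600 = 0.003194 m³/s.
Cross-sectional area A = πD²/4 = π(0.0651)²/4 = 0.003329 m²; mean velocity V = Q/A = 0.003194/0.003329 = 0.9597 m/s.
Reynolds number Re = ρVD/μ = 646 · 0.9597 · 0.0651 / 0.000177 = 2.28e+05.
Re > 4000 → turbulent. Relative roughness ε/D = 0.000293/0.0651 = 0.0045. Swamee-Jain: f = 0.25/(log₁₀[0.0045/3.7 + 5.74/2.28e+05^0.9])² = 0.25/(log₁₀[0.00122 + 8.64e-05])² = 0.25/(-2.885)² = 0.03003.
Total minor-loss coefficient ΣK = 2·0.46 + 2·2.5 = 5.92.
ΔP = [f·L/D + ΣK]·(ρV²/2) = [0.03003·1230/0.0651 + 5.92]·(646·0.9597²/2) = [567.5 + 5.92]·297.5 = 1.706e+05 Pa.
Head loss h_f = ΔP/(ρg) = 1.706e+05/(646·9.81) = 26.9 m.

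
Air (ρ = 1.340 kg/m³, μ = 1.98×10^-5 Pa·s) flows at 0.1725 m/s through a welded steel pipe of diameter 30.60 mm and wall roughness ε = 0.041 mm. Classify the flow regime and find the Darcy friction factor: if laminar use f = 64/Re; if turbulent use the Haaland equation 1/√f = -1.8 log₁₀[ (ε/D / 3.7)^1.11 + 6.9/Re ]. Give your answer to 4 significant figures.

f ≈ 0.1792

Re = ρVD/μ = 1.34·0.1725·0.0306/1.98e-05 = 357.2.
Re < 2300 → laminar, so f = 64/Re = 0.1792 (roughness is irrelevant in laminar flow).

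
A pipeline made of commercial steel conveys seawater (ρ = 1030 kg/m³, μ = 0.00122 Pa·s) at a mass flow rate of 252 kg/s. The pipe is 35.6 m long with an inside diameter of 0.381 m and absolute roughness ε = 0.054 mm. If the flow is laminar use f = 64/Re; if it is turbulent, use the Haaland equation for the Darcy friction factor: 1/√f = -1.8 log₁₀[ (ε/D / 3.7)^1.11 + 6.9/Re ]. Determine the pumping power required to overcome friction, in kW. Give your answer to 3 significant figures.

P ≈ 0.775 kW

A = πD²/4 = π(0.381)²/4 = 0.114 m²; mean velocity V = ṁ/(ρA) = 252/(1030 · 0.114) = 2.146 m/s.
Reynolds number Re = ρVD/μ = 1030 · 2.146 · 0.381 / 0.00122 = 6.903e+05.
Re > 4000 → turbulent. Relative roughness ε/D = 5.4e-05/0.381 = 0.000142. Haaland: 1/√f = -1.8 log₁₀[(0.000142/3.7)^1.11 + 6.9/6.903e+05] = -1.8 log₁₀[1.25e-05 + 1e-05] = 8.366, so f = 0.01429.
Darcy-Weisbach: ΔP = f(L/D)(ρV²/2) = 0.01429·(35.6/0.381)·(1030·2.146²/2) = 0.01429·93.44·2372 = 3166 Pa.
Q = ṁ/ρ = 252/1030 = 0.2447 m³/s.
Pumping power P = QΔP = 0.2447·3166 = 774.7 W = 0.775 kW.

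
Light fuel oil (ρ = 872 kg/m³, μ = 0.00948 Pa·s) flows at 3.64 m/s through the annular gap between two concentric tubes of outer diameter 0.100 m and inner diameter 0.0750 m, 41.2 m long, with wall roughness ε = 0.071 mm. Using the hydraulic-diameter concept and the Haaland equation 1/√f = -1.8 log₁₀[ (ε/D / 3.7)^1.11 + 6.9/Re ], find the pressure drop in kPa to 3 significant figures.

ΔP ≈ 342 kPa

Hydraulic diameter D_h = 4A/P = D_o - D_i = 0.1 - 0.075 = 0.025 m.
Re = ρVD_h/μ = 872·3.64·0.025/0.00948 = 8370.
ε/D_h = 7.1e-05/0.025 = 0.00284; Haaland gives 1/√f = -1.8 log₁₀[0.000349+0.000824] = 5.275, so f = 0.03593.
ΔP = f(L/D_h)(ρV²/2) = 0.03593·41.2/0.025·5777 = 3.421e+05 Pa.
ΔP = 342 kPa.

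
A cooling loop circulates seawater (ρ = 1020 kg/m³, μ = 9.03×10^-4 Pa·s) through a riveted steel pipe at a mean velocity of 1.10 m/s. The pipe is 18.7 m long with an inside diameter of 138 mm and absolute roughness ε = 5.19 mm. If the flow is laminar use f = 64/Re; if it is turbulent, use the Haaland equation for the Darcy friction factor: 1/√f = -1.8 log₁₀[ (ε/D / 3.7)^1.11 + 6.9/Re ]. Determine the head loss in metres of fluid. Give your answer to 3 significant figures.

Reynolds number Re = ρVD/μ = 1020 · 1.1 · 0.138 / 0.000903 = 1.715e+05.
Re > 4000 → turbulent. Relative roughness ε/D = 0.00519/0.138 = 0.0376. Haaland: 1/√f = -1.8 log₁₀[(0.0376/3.7)^1.11 + 6.9/1.715e+05] = -1.8 log₁₀[0.00614 + 4.02e-05] = 3.977, so f = 0.06323.
Darcy-Weisbach: ΔP = f(L/D)(ρV²/2) = 0.06323·(18.7/0.138)·(1020·1.1²/2) = 0.06323·135.5·617.1 = 5288 Pa.
Head loss h_f = ΔP/(ρg) = 5288/(1020·9.81) = 0.528 m.

h_f ≈ 0.528 m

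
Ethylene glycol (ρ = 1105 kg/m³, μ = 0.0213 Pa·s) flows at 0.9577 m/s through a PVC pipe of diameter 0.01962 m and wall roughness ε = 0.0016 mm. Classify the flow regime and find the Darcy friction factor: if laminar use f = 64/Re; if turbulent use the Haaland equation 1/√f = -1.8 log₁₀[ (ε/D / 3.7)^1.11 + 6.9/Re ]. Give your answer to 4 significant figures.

Re = ρVD/μ = 1105·0.9577·0.01962/0.0213 = 974.8.
Re < 2300 → laminar, so f = 64/Re = 0.06566 (roughness is irrelevant in laminar flow).

f ≈ 0.06566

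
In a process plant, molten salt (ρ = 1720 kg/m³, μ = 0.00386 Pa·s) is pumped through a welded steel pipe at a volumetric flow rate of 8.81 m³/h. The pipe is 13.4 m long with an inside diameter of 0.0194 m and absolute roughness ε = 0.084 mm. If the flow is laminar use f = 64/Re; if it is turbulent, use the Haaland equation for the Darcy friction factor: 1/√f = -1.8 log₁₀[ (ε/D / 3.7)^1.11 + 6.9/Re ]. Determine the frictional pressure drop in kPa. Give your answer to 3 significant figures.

Q = 8.81 m³/h = 8.81/3600 = 0.002447 m³/s.
Cross-sectional area A = πD²/4 = π(0.0194)²/4 = 0.0002956 m²; mean velocity V = Q/A = 0.002447/0.0002956 = 8.279 m/s.
Reynolds number Re = ρVD/μ = 1720 · 8.279 · 0.0194 / 0.00386 = 7.157e+04.
Re > 4000 → turbulent. Relative roughness ε/D = 8.4e-05/0.0194 = 0.00433. Haaland: 1/√f = -1.8 log₁₀[(0.00433/3.7)^1.11 + 6.9/7.157e+04] = -1.8 log₁₀[0.000557 + 9.64e-05] = 5.733, so f = 0.03043.
Darcy-Weisbach: ΔP = f(L/D)(ρV²/2) = 0.03043·(13.4/0.0194)·(1720·8.279²/2) = 0.03043·690.7·5.895e+04 = 1.239e+06 Pa.
ΔP = 1.239e+06 Pa = 1240 kPa.

ΔP ≈ 1240 kPa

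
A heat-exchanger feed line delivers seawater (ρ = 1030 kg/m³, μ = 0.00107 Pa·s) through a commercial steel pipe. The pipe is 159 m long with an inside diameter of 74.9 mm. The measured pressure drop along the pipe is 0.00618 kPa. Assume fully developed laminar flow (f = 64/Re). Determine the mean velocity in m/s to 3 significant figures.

V ≈ 0.00637 m/s

For laminar flow, f = 64/Re with Re = ρVD/μ, so Darcy-Weisbach reduces to ΔP = 32μLV/D². Solving for V: V = ΔP·D²/(32μL) = 6.18·(0.0749)²/(32·0.00107·159) = 0.006368 m/s.
Check: Re = ρVD/μ = 1030·0.006368·0.0749/0.00107 = 459.2 < 2300, so the laminar assumption holds.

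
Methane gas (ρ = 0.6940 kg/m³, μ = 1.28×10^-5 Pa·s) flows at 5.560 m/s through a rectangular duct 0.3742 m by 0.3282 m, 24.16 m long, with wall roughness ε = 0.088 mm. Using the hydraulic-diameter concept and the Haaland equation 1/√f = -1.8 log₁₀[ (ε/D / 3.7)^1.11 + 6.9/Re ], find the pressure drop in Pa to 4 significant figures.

Hydraulic diameter D_h = 4A/P = 4·(0.3742·0.3282)/(2·(0.3742+0.3282)) = 0.4912/1.405 = 0.3497 m.
Re = ρVD_h/μ = 0.694·5.56·0.3497/1.28e-05 = 1.054e+05.
ε/D_h = 8.8e-05/0.3497 = 0.000252; Haaland gives 1/√f = -1.8 log₁₀[2.37e-05+6.55e-05] = 7.29, so f = 0.01882.
ΔP = f(L/D_h)(ρV²/2) = 0.01882·24.16/0.3497·10.73 = 13.95 Pa.

ΔP ≈ 13.95 Pa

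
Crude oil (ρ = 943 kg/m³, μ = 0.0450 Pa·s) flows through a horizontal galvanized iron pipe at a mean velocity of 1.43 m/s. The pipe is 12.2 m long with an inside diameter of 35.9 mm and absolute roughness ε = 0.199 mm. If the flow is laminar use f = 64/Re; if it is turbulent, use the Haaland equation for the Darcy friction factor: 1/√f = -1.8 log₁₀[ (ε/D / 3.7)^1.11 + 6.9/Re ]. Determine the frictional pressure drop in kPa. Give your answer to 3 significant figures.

Reynolds number Re = ρVD/μ = 943 · 1.43 · 0.0359 / 0.045 = 1076.
Re < 2300 → laminar flow, so f = 64/Re = 64/1076 = 0.05949 (the turbulent correlation is not needed).
Darcy-Weisbach: ΔP = f(L/D)(ρV²/2) = 0.05949·(12.2/0.0359)·(943·1.43²/2) = 0.05949·339.8·964.2 = 1.949e+04 Pa.
ΔP = 1.949e+04 Pa = 19.5 kPa.

ΔP ≈ 19.5 kPa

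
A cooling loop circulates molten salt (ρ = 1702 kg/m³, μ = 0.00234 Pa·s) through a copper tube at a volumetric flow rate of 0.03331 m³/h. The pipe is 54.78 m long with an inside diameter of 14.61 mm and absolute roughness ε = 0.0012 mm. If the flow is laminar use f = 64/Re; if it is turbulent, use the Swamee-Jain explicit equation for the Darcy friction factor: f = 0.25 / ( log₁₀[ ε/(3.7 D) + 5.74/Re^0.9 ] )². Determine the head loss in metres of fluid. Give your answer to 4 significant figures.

Q = 0.03331 m³/h = 0.03331/3600 = 9.253e-06 m³/s.
Cross-sectional area A = πD²/4 = π(0.01461)²/4 = 0.0001676 m²; mean velocity V = Q/A = 9.253e-06/0.0001676 = 0.05519 m/s.
Reynolds number Re = ρVD/μ = 1702 · 0.05519 · 0.01461 / 0.00234 = 586.5.
Re < 2300 → laminar flow, so f = 64/Re = 64/586.5 = 0.1091 (the turbulent correlation is not needed).
Darcy-Weisbach: ΔP = f(L/D)(ρV²/2) = 0.1091·(54.78/0.01461)·(1702·0.05519²/2) = 0.1091·3749·2.592 = 1061 Pa.
Head loss h_f = ΔP/(ρg) = 1061/(1702·9.81) = 0.06352 m.

h_f ≈ 0.06352 m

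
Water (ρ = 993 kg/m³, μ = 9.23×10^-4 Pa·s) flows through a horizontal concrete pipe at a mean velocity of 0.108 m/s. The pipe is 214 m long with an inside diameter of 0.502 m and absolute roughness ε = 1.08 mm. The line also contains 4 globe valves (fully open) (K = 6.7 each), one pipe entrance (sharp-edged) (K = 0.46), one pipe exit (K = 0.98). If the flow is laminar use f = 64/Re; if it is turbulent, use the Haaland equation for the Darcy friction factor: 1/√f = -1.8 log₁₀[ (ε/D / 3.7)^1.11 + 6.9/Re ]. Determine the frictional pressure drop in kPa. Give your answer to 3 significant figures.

ΔP ≈ 0.228 kPa

Reynolds number Re = ρVD/μ = 993 · 0.108 · 0.502 / 0.000923 = 5.833e+04.
Re > 4000 → turbulent. Relative roughness ε/D = 0.00108/0.502 = 0.00215. Haaland: 1/√f = -1.8 log₁₀[(0.00215/3.7)^1.11 + 6.9/5.833e+04] = -1.8 log₁₀[0.000256 + 0.000118] = 6.168, so f = 0.02629.
Total minor-loss coefficient ΣK = 4·6.7 + 1·0.46 + 1·0.98 = 28.2.
ΔP = [f·L/D + ΣK]·(ρV²/2) = [0.02629·214/0.502 + 28.2]·(993·0.108²/2) = [11.21 + 28.2]·5.791 = 228.4 Pa.
ΔP = 228.4 Pa = 0.228 kPa.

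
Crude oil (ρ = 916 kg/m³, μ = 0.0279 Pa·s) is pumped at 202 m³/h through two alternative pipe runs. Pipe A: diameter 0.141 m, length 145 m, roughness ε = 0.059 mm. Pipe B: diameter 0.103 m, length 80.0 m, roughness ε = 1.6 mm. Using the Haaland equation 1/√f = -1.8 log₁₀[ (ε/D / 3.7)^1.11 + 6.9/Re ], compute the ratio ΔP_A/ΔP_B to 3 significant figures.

Pipe A: V = Q/A = 0.05611/0.01561 = 3.594 m/s; Re = 1.664e+04; ε/D = 0.000418; Haaland → f = 0.02766; ΔP_A = f(L/D)(ρV²/2) = 1.682e+05 Pa.
Pipe B: V = Q/A = 0.05611/0.008332 = 6.734 m/s; Re = 2.277e+04; ε/D = 0.0155; Haaland → f = 0.0462; ΔP_B = f(L/D)(ρV²/2) = 7.453e+05 Pa.
ΔP_A/ΔP_B = 1.682e+05/7.453e+05 = 0.226.

ΔP_A/ΔP_B ≈ 0.226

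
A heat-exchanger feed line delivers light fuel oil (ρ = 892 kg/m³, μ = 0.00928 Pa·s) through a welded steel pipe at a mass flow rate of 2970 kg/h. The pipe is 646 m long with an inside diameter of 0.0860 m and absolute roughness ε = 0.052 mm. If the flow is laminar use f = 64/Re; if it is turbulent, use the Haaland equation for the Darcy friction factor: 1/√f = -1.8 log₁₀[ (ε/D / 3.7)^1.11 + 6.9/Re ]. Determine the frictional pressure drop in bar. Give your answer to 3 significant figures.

ΔP ≈ 0.0413 bar

ṁ = 2970 kg/h = 2970/3600 = 0.825 kg/s.
A = πD²/4 = π(0.086)²/4 = 0.005809 m²; mean velocity V = ṁ/(ρA) = 0.825/(892 · 0.005809) = 0.1592 m/s.
Reynolds number Re = ρVD/μ = 892 · 0.1592 · 0.086 / 0.00928 = 1316.
Re < 2300 → laminar flow, so f = 64/Re = 64/1316 = 0.04863 (the turbulent correlation is not needed).
Darcy-Weisbach: ΔP = f(L/D)(ρV²/2) = 0.04863·(646/0.086)·(892·0.1592²/2) = 0.04863·7512·11.31 = 4130 Pa.
ΔP = 4130 Pa = 0.0413 bar.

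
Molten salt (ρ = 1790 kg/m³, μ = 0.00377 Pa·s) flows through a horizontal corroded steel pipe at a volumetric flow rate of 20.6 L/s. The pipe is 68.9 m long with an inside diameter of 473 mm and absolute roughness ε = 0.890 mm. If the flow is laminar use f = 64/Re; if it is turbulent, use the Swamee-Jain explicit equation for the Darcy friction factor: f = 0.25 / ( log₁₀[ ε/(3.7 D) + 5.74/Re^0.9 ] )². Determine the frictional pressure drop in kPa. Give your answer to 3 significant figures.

ΔP ≈ 0.0513 kPa

Q = 20.6 L/s = 20.6/1000 = 0.0206 m³/s.
Cross-sectional area A = πD²/4 = π(0.473)²/4 = 0.1757 m²; mean velocity V = Q/A = 0.0206/0.1757 = 0.1172 m/s.
Reynolds number Re = ρVD/μ = 1790 · 0.1172 · 0.473 / 0.00377 = 2.633e+04.
Re > 4000 → turbulent. Relative roughness ε/D = 0.00089/0.473 = 0.00188. Swamee-Jain: f = 0.25/(log₁₀[0.00188/3.7 + 5.74/2.633e+04^0.9])² = 0.25/(log₁₀[0.000509 + 0.000603])² = 0.25/(-2.954)² = 0.02865.
Darcy-Weisbach: ΔP = f(L/D)(ρV²/2) = 0.02865·(68.9/0.473)·(1790·0.1172²/2) = 0.02865·145.7·12.3 = 51.34 Pa.
ΔP = 51.34 Pa = 0.0513 kPa.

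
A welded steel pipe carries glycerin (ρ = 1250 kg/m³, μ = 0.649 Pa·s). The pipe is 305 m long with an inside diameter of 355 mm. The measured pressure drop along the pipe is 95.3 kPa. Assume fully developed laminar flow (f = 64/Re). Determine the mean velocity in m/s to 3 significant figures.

For laminar flow, f = 64/Re with Re = ρVD/μ, so Darcy-Weisbach reduces to ΔP = 32μLV/D². Solving for V: V = ΔP·D²/(32μL) = 9.53e+04·(0.355)²/(32·0.649·305) = 1.896 m/s.
Check: Re = ρVD/μ = 1250·1.896·0.355/0.649 = 1296 < 2300, so the laminar assumption holds.

V ≈ 1.90 m/s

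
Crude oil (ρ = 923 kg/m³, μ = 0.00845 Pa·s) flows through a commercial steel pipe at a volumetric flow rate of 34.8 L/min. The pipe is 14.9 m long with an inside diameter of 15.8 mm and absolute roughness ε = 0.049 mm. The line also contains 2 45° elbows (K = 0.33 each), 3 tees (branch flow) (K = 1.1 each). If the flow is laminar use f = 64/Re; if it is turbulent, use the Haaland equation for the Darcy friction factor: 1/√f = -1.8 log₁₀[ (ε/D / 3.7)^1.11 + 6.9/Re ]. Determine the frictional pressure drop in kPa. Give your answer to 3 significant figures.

ΔP ≈ 170 kPa

Q = 34.8 L/min = 34.8/60000 = 0.00058 m³/s.
Cross-sectional area A = πD²/4 = π(0.0158)²/4 = 0.0001961 m²; mean velocity V = Q/A = 0.00058/0.0001961 = 2.958 m/s.
Reynolds number Re = ρVD/μ = 923 · 2.958 · 0.0158 / 0.00845 = 5105.
Re > 4000 → turbulent. Relative roughness ε/D = 4.9e-05/0.0158 = 0.0031. Haaland: 1/√f = -1.8 log₁₀[(0.0031/3.7)^1.11 + 6.9/5105] = -1.8 log₁₀[0.000385 + 0.00135] = 4.969, so f = 0.0405.
Total minor-loss coefficient ΣK = 2·0.33 + 3·1.1 = 3.96.
ΔP = [f·L/D + ΣK]·(ρV²/2) = [0.0405·14.9/0.0158 + 3.96]·(923·2.958²/2) = [38.2 + 3.96]·4038 = 1.702e+05 Pa.
ΔP = 1.702e+05 Pa = 170 kPa.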